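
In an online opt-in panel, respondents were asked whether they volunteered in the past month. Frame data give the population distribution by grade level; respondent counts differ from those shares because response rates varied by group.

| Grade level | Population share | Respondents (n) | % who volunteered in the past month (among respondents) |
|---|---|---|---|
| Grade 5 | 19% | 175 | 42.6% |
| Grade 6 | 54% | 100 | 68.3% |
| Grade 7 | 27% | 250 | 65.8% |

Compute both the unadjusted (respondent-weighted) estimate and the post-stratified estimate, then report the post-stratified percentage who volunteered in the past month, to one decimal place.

Unadjusted (pooled respondent) estimate weights by respondent counts:
  (175/525)×42.6 + (100/525)×68.3 + (250/525)×65.8 = 58.5429%
Post-stratifying to population shares instead:
  0.19×42.6 + 0.54×68.3 + 0.27×65.8 = 62.742%

62.7%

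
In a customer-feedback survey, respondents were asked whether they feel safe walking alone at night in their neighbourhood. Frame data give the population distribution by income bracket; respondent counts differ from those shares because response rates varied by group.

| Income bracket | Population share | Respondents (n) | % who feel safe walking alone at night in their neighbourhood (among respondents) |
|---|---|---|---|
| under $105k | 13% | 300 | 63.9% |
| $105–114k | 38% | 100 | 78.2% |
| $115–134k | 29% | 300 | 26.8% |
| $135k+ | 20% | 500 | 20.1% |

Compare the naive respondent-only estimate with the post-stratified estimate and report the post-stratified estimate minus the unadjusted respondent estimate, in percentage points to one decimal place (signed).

Without adjustment, the pooled respondent share is:
  (300/1200)×63.9 + (100/1200)×78.2 + (300/1200)×26.8 + (500/1200)×20.1 = 37.5667%
Reweighting by population income bracket shares:
  0.13×63.9 + 0.38×78.2 + 0.29×26.8 + 0.2×20.1 = 49.815%
Difference = 49.815 − 37.5667 = 12.2483 pp.

+12.2 percentage points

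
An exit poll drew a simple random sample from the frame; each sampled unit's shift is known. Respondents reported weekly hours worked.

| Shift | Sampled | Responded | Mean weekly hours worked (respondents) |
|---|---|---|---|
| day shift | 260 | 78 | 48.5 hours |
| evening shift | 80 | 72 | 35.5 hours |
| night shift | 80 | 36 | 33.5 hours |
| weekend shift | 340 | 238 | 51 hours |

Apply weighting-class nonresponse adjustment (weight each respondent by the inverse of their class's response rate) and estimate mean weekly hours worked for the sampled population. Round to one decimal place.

Class response rates: day shift 78/260 = 30%, evening shift 72/80 = 90%, night shift 36/80 = 45%, weekend shift 238/340 = 70%.
Weighting each respondent by the inverse class response rate inflates each class back to its sampled size, so the class weight is n_sampled:
  day shift: 260 × 48.5 = 12,610
  evening shift: 80 × 35.5 = 2840
  night shift: 80 × 33.5 = 2680
  weekend shift: 340 × 51 = 17,340
Adjusted estimate = 35,470 / 760 = 46.6711 → 46.7.

46.7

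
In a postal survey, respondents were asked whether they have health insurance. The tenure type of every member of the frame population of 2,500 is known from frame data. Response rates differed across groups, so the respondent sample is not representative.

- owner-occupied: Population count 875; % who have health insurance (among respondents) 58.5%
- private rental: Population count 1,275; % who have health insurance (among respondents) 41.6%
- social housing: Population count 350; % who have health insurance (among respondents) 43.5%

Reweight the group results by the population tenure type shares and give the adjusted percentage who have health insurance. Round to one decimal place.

47.8%

Each cell contributes population-share × respondent value:
  owner-occupied: (875/2,500) × 58.5 = 20.475
  private rental: (1,275/2,500) × 41.6 = 21.216
  social housing: (350/2,500) × 43.5 = 6.09
Post-stratified estimate = 47.781 → 47.8%.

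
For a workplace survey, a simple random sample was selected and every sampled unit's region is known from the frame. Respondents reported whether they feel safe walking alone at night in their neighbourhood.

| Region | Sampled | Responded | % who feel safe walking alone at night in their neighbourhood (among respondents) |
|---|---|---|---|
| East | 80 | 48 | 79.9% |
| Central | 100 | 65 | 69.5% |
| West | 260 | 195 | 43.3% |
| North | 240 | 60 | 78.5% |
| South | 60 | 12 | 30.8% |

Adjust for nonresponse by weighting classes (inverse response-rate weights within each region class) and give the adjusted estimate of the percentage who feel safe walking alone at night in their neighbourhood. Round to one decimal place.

61.2%

Class response rates: East 48/80 = 60%, Central 65/100 = 65%, West 195/260 = 75%, North 60/240 = 25%, South 12/60 = 20%.
Each respondent's weight = sampled/responded in their class; summing within a class gives n_sampled, so:
  East: 80 × 79.9 = 6392
  Central: 100 × 69.5 = 6950
  West: 260 × 43.3 = 11,258
  North: 240 × 78.5 = 18,840
  South: 60 × 30.8 = 1848
Adjusted estimate = 45,288 / 740 = 61.2 → 61.2%.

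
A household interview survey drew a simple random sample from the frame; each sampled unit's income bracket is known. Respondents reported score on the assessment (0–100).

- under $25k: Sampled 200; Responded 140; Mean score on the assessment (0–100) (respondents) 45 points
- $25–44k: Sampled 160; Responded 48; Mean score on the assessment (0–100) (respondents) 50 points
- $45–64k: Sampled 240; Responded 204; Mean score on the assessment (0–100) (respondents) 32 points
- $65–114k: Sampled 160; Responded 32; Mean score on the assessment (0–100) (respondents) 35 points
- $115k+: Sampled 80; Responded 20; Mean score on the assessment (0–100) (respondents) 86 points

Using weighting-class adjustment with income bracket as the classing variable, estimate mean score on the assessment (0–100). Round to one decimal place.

Class response rates: under $25k 140/200 = 70%, $25–44k 48/160 = 30%, $45–64k 204/240 = 85%, $65–114k 32/160 = 20%, $115k+ 20/80 = 25%.
Weighting each respondent by the inverse class response rate inflates each class back to its sampled size, so the class weight is n_sampled:
  under $25k: 200 × 45 = 9000
  $25–44k: 160 × 50 = 8000
  $45–64k: 240 × 32 = 7680
  $65–114k: 160 × 35 = 5600
  $115k+: 80 × 86 = 6880
Adjusted estimate = 37,160 / 840 = 44.2381 → 44.2.

44.2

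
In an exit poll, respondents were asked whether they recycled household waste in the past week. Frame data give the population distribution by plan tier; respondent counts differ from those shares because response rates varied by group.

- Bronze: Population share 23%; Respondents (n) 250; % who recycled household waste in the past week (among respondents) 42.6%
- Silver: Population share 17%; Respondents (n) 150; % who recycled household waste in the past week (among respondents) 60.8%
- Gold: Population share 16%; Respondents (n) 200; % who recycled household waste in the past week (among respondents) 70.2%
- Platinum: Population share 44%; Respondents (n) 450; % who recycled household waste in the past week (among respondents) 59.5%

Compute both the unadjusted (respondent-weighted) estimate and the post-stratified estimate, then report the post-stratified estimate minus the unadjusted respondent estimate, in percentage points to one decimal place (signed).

Naive respondent-only estimate (weights = respondent counts):
  (250/1050)×42.6 + (150/1050)×60.8 + (200/1050)×70.2 + (450/1050)×59.5 = 57.7%
Post-stratified estimate weights by population shares:
  0.23×42.6 + 0.17×60.8 + 0.16×70.2 + 0.44×59.5 = 57.546%
Difference = 57.546 − 57.7 = -0.154 pp.

-0.2 percentage points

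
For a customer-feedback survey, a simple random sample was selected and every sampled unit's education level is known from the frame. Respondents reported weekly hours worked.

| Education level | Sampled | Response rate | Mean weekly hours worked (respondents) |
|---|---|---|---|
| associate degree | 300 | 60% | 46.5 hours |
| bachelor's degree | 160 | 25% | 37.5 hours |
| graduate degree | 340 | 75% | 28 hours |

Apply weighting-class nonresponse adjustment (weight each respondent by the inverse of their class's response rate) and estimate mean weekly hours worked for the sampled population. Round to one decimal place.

Each respondent's weight = sampled/responded in their class; summing within a class gives n_sampled, so:
  associate degree: 300 × 46.5 = 13,950
  bachelor's degree: 160 × 37.5 = 6000
  graduate degree: 340 × 28 = 9520
Adjusted estimate = 29,470 / 800 = 36.8375 → 36.8.

36.8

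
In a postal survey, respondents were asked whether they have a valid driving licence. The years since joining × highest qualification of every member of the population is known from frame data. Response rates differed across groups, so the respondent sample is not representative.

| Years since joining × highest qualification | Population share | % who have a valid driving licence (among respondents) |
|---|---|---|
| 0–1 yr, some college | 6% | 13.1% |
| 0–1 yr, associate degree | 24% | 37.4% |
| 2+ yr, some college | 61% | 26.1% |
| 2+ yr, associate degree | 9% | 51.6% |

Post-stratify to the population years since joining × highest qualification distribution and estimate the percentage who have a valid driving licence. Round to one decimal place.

30.3%

Each cell contributes population-share × respondent value:
  0–1 yr, some college: 0.06 × 13.1 = 0.786
  0–1 yr, associate degree: 0.24 × 37.4 = 8.976
  2+ yr, some college: 0.61 × 26.1 = 15.921
  2+ yr, associate degree: 0.09 × 51.6 = 4.644
Post-stratified estimate = 30.327 → 30.3%.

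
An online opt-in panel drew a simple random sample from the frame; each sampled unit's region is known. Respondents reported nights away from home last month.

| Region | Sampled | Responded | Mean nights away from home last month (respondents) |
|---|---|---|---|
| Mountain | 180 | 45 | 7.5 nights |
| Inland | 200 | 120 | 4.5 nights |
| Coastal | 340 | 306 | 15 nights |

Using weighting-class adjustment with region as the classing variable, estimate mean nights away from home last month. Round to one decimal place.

Class response rates: Mountain 45/180 = 25%, Inland 120/200 = 60%, Coastal 306/340 = 90%.
Weighting each respondent by the inverse class response rate inflates each class back to its sampled size, so the class weight is n_sampled:
  Mountain: 180 × 7.5 = 1350
  Inland: 200 × 4.5 = 900
  Coastal: 340 × 15 = 5100
Adjusted estimate = 7350 / 720 = 10.2083 → 10.2.

10.2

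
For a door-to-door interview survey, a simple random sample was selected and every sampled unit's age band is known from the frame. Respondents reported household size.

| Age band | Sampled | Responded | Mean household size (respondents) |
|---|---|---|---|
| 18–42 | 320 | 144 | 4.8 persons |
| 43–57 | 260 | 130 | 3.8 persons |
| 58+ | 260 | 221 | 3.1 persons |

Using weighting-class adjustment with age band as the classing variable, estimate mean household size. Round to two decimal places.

Response rates by class: 18–42 144/320 = 45%, 43–57 130/260 = 50%, 58+ 221/260 = 85%.
Inverse-response-rate weighting restores each class to its sampled count, so class totals weight by n_sampled:
  18–42: 320 × 4.8 = 1536
  43–57: 260 × 3.8 = 988
  58+: 260 × 3.1 = 806
Adjusted estimate = 3330 / 840 = 3.96429 → 3.96.

3.96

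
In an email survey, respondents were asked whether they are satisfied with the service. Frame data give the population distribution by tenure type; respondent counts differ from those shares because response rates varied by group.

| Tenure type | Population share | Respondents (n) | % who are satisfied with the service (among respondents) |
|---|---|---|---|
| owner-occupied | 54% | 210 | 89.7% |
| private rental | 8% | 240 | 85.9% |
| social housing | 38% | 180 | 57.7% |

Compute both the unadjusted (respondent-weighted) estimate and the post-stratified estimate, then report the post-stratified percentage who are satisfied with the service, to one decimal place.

Naive respondent-only estimate (weights = respondent counts):
  (210/630)×89.7 + (240/630)×85.9 + (180/630)×57.7 = 79.1095%
Post-stratifying to population shares instead:
  0.54×89.7 + 0.08×85.9 + 0.38×57.7 = 77.236%

77.2%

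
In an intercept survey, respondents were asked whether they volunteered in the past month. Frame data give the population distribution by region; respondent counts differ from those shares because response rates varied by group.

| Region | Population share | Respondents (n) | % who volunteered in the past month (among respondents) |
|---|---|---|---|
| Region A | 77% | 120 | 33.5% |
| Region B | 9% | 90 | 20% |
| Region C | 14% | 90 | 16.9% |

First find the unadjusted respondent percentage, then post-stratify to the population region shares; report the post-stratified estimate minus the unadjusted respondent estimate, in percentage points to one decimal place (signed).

Without adjustment, the pooled respondent share is:
  (120/300)×33.5 + (90/300)×20 + (90/300)×16.9 = 24.47%
Reweighting by population region shares:
  0.77×33.5 + 0.09×20 + 0.14×16.9 = 29.961%
Difference = 29.961 − 24.47 = 5.491 pp.

+5.5 percentage points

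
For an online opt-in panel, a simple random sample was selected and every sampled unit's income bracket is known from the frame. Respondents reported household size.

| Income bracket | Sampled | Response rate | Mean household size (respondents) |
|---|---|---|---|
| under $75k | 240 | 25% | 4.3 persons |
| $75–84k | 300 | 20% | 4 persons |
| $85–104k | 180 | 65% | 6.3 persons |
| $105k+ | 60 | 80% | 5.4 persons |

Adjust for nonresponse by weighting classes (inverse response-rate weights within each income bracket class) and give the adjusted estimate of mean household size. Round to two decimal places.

With weight = n_sampled/n_responded per class, the weighted class total is n_sampled:
  under $75k: 240 × 4.3 = 1032
  $75–84k: 300 × 4 = 1200
  $85–104k: 180 × 6.3 = 1134
  $105k+: 60 × 5.4 = 324
Adjusted estimate = 3690 / 780 = 4.73077 → 4.73.

4.73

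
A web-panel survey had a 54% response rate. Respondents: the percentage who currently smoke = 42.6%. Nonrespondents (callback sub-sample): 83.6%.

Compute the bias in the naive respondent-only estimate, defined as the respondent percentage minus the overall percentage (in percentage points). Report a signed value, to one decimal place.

-18.9 percentage points

Nonresponse fraction = 1 − 0.54 = 0.46.
Bias = (nonresponse fraction) × (respondent percentage − nonrespondent percentage)
     = 0.46 × (42.6 − 83.6) = 0.46 × -41 = -18.86.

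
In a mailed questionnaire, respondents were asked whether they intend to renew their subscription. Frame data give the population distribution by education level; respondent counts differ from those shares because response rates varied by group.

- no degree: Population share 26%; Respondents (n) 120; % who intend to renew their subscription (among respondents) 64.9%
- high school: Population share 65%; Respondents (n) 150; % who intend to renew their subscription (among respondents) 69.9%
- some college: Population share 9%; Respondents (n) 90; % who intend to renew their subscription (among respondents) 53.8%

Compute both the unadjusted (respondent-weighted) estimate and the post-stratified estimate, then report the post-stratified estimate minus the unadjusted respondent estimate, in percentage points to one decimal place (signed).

Naive respondent-only estimate (weights = respondent counts):
  (120/360)×64.9 + (150/360)×69.9 + (90/360)×53.8 = 64.2083%
Post-stratifying to population shares instead:
  0.26×64.9 + 0.65×69.9 + 0.09×53.8 = 67.151%
Difference = 67.151 − 64.2083 = 2.9427 pp.

+2.9 percentage points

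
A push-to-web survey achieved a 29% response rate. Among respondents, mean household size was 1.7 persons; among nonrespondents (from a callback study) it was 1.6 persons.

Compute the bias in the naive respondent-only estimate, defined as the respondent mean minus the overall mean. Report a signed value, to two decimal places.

+0.07

Nonresponse fraction = 1 − 0.29 = 0.71.
Bias = (nonresponse fraction) × (respondent mean − nonrespondent mean)
     = 0.71 × (1.7 − 1.6) = 0.71 × 0.1 = 0.071.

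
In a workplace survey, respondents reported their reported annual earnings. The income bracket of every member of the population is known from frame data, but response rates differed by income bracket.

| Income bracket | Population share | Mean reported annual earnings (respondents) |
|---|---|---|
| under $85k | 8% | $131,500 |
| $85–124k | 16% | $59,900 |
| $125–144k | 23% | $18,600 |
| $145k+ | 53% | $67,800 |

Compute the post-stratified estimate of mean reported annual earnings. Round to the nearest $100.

Post-stratification weights by population share, not respondent share:
  under $85k: 0.08 × 131,500 = 10,520
  $85–124k: 0.16 × 59,900 = 9584
  $125–144k: 0.23 × 18,600 = 4278
  $145k+: 0.53 × 67,800 = 35,934
Post-stratified estimate = 60,316 → $60,300.

$60,300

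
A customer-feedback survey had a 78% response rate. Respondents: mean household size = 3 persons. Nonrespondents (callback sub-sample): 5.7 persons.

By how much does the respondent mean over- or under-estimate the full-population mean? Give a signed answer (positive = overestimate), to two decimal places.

-0.59

Nonresponse fraction = 1 − 0.78 = 0.22.
Bias = (nonresponse fraction) × (respondent mean − nonrespondent mean)
     = 0.22 × (3 − 5.7) = 0.22 × -2.7 = -0.594.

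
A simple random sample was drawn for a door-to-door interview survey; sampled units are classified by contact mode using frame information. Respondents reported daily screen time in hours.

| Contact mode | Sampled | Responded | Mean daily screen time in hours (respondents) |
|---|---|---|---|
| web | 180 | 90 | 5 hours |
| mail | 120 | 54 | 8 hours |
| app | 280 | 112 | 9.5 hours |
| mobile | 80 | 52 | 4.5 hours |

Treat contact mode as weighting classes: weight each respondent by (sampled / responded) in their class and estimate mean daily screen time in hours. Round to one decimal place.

Class response rates: web 90/180 = 50%, mail 54/120 = 45%, app 112/280 = 40%, mobile 52/80 = 65%.
Inverse-response-rate weighting restores each class to its sampled count, so class totals weight by n_sampled:
  web: 180 × 5 = 900
  mail: 120 × 8 = 960
  app: 280 × 9.5 = 2660
  mobile: 80 × 4.5 = 360
Adjusted estimate = 4880 / 660 = 7.39394 → 7.4.

7.4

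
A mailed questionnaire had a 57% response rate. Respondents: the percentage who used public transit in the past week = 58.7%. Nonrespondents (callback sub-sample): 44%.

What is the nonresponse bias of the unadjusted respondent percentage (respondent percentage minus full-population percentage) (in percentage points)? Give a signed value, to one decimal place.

+6.3 percentage points

Nonresponse fraction = 1 − 0.57 = 0.43.
Bias = (nonresponse fraction) × (respondent percentage − nonrespondent percentage)
     = 0.43 × (58.7 − 44) = 0.43 × 14.7 = 6.321.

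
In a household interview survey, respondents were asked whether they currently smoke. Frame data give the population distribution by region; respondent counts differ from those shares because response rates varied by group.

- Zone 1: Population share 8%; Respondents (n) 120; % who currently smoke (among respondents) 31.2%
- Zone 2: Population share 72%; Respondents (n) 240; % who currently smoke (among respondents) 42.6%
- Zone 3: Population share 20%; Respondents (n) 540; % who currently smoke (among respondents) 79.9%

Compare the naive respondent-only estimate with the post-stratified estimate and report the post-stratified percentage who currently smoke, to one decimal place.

Unadjusted (pooled respondent) estimate weights by respondent counts:
  (120/900)×31.2 + (240/900)×42.6 + (540/900)×79.9 = 63.46%
Post-stratified estimate weights by population shares:
  0.08×31.2 + 0.72×42.6 + 0.2×79.9 = 49.148%

49.1%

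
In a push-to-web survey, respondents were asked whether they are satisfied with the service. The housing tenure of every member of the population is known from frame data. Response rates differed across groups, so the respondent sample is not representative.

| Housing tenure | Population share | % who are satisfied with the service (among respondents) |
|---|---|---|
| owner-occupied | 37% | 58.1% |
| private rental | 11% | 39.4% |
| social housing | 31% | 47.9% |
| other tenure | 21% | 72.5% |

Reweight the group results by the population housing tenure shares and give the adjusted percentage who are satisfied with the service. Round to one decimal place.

Weight each group's respondent value by its population share:
  owner-occupied: 0.37 × 58.1 = 21.497
  private rental: 0.11 × 39.4 = 4.334
  social housing: 0.31 × 47.9 = 14.849
  other tenure: 0.21 × 72.5 = 15.225
Post-stratified estimate = 55.905 → 55.9%.

55.9%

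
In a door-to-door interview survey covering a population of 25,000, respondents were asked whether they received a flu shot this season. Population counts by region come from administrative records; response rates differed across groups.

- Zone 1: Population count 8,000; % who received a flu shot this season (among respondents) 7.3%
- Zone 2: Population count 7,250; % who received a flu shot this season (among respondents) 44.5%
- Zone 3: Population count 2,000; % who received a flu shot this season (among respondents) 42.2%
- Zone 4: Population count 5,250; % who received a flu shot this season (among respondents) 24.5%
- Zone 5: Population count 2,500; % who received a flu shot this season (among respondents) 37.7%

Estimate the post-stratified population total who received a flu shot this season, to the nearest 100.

6,900

Estimated count per cell = population count × respondent percentage:
  Zone 1: 8,000 × 7.3% = 584
  Zone 2: 7,250 × 44.5% = 3226.25
  Zone 3: 2,000 × 42.2% = 844
  Zone 4: 5,250 × 24.5% = 1286.25
  Zone 5: 2,500 × 37.7% = 942.5
Estimated total = 6883 → 6,900.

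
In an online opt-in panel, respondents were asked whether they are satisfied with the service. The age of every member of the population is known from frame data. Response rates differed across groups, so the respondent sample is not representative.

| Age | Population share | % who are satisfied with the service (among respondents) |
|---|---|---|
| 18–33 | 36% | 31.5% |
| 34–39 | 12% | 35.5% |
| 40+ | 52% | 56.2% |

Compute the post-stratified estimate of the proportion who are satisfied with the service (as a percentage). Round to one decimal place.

Reweight to the known age distribution:
  18–33: 0.36 × 31.5 = 11.34
  34–39: 0.12 × 35.5 = 4.26
  40+: 0.52 × 56.2 = 29.224
Post-stratified estimate = 44.824 → 44.8%.

44.8%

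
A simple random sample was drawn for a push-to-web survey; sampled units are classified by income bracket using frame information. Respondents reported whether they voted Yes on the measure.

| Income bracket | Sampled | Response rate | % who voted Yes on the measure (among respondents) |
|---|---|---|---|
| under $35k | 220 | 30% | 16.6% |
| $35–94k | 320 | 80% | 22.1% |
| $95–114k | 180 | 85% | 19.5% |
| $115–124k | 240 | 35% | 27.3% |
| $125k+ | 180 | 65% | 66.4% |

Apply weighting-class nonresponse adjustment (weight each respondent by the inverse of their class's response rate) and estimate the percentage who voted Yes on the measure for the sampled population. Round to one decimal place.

With weight = n_sampled/n_responded per class, the weighted class total is n_sampled:
  under $35k: 220 × 16.6 = 3652
  $35–94k: 320 × 22.1 = 7072
  $95–114k: 180 × 19.5 = 3510
  $115–124k: 240 × 27.3 = 6552
  $125k+: 180 × 66.4 = 11952
Adjusted estimate = 32738 / 1,140 = 28.7175 → 28.7%.

28.7%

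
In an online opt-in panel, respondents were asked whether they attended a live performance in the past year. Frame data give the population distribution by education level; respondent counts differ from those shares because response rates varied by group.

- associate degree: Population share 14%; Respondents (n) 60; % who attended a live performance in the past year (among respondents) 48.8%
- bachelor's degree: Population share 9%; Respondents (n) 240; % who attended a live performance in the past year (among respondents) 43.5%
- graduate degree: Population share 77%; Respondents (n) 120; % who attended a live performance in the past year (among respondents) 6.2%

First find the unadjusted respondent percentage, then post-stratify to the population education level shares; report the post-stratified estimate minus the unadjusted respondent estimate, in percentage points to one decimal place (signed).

Naive respondent-only estimate (weights = respondent counts):
  (60/420)×48.8 + (240/420)×43.5 + (120/420)×6.2 = 33.6%
Post-stratifying to population shares instead:
  0.14×48.8 + 0.09×43.5 + 0.77×6.2 = 15.521%
Difference = 15.521 − 33.6 = -18.079 pp.

-18.1 percentage points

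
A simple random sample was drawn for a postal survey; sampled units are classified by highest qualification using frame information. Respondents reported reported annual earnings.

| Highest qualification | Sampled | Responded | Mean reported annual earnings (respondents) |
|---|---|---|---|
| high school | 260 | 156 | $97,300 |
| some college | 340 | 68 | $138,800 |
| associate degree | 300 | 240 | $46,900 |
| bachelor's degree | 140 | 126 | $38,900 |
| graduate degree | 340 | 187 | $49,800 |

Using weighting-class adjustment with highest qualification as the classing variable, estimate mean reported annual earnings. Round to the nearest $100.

Response rates by class: high school 156/260 = 60%, some college 68/340 = 20%, associate degree 240/300 = 80%, bachelor's degree 126/140 = 90%, graduate degree 187/340 = 55%.
Weighting each respondent by the inverse class response rate inflates each class back to its sampled size, so the class weight is n_sampled:
  high school: 260 × 97,300 = 25,298,000
  some college: 340 × 138,800 = 47,192,000
  associate degree: 300 × 46,900 = 14,070,000
  bachelor's degree: 140 × 38,900 = 5,446,000
  graduate degree: 340 × 49,800 = 16,932,000
Adjusted estimate = 108,938,000 / 1,380 = 78940.6 → $78,900.

$78,900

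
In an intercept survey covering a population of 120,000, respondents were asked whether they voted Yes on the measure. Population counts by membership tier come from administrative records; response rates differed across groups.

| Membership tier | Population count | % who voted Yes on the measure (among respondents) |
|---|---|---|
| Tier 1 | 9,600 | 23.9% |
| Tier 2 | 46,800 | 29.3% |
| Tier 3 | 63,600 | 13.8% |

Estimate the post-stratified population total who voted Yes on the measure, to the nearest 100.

24,800

Apply each group's respondent rate to its population count:
  Tier 1: 9,600 × 23.9% = 2294.4
  Tier 2: 46,800 × 29.3% = 13712.4
  Tier 3: 63,600 × 13.8% = 8776.8
Estimated total = 24783.6 → 24,800.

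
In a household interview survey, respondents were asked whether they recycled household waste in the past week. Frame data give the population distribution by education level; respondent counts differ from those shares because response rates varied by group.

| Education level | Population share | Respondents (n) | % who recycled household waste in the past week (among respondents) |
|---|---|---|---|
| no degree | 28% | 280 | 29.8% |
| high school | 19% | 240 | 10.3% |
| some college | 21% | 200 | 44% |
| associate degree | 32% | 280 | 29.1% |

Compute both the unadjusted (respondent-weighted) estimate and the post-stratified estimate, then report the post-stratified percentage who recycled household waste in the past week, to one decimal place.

Naive respondent-only estimate (weights = respondent counts):
  (280/1000)×29.8 + (240/1000)×10.3 + (200/1000)×44 + (280/1000)×29.1 = 27.764%
Post-stratified estimate weights by population shares:
  0.28×29.8 + 0.19×10.3 + 0.21×44 + 0.32×29.1 = 28.853%

28.9%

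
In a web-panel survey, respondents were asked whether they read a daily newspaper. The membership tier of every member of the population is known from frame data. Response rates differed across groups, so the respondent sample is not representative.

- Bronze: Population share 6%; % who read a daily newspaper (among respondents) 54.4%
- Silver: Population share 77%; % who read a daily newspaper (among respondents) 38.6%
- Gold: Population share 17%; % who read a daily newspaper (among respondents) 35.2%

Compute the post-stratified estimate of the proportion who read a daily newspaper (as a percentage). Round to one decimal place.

39.0%

Each cell contributes population-share × respondent value:
  Bronze: 0.06 × 54.4 = 3.264
  Silver: 0.77 × 38.6 = 29.722
  Gold: 0.17 × 35.2 = 5.984
Post-stratified estimate = 38.97 → 39.0%.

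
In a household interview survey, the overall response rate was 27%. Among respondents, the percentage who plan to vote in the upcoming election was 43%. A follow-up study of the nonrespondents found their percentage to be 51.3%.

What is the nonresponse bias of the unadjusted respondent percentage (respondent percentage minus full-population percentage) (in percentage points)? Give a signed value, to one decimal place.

Nonresponse fraction = 1 − 0.27 = 0.73.
Bias = (nonresponse fraction) × (respondent percentage − nonrespondent percentage)
     = 0.73 × (43 − 51.3) = 0.73 × -8.3 = -6.059.

-6.1 percentage points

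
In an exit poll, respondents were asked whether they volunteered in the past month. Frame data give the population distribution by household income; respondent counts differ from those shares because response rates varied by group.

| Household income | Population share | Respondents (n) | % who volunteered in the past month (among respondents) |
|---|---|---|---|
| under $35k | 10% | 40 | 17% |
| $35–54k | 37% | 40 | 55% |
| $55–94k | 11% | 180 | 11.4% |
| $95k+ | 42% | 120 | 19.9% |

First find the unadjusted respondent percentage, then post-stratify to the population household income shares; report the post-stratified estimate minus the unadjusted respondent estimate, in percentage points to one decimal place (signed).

Naive respondent-only estimate (weights = respondent counts):
  (40/380)×17 + (40/380)×55 + (180/380)×11.4 + (120/380)×19.9 = 19.2632%
Post-stratifying to population shares instead:
  0.1×17 + 0.37×55 + 0.11×11.4 + 0.42×19.9 = 31.662%
Difference = 31.662 − 19.2632 = 12.3988 pp.

+12.4 percentage points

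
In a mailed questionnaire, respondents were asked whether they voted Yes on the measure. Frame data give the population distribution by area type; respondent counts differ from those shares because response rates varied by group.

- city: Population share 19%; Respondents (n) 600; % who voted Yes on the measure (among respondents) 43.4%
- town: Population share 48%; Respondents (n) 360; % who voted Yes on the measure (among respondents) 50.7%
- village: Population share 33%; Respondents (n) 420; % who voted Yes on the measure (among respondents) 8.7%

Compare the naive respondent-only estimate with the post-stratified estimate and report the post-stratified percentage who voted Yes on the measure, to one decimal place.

Unadjusted (pooled respondent) estimate weights by respondent counts:
  (600/1380)×43.4 + (360/1380)×50.7 + (420/1380)×8.7 = 34.7435%
Post-stratifying to population shares instead:
  0.19×43.4 + 0.48×50.7 + 0.33×8.7 = 35.453%

35.5%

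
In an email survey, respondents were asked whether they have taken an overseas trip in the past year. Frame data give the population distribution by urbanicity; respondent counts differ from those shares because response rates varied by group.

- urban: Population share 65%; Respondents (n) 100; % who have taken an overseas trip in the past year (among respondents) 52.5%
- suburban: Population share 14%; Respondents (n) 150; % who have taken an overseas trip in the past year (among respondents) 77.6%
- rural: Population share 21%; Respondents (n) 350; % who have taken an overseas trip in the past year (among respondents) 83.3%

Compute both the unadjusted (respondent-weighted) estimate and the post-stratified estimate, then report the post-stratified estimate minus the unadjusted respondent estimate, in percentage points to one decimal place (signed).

-14.3 percentage points

Without adjustment, the pooled respondent share is:
  (100/600)×52.5 + (150/600)×77.6 + (350/600)×83.3 = 76.7417%
Post-stratified estimate weights by population shares:
  0.65×52.5 + 0.14×77.6 + 0.21×83.3 = 62.482%
Difference = 62.482 − 76.7417 = -14.2597 pp.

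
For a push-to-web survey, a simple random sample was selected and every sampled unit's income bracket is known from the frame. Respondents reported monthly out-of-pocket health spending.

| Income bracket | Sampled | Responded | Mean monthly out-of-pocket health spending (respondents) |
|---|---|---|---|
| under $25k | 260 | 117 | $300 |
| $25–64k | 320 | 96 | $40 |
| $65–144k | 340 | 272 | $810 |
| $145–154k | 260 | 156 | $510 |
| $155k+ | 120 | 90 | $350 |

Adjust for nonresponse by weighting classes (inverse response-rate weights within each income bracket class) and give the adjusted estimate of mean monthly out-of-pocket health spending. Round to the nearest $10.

Class response rates: under $25k 117/260 = 45%, $25–64k 96/320 = 30%, $65–144k 272/340 = 80%, $145–154k 156/260 = 60%, $155k+ 90/120 = 75%.
Each respondent's weight = sampled/responded in their class; summing within a class gives n_sampled, so:
  under $25k: 260 × 300 = 78,000
  $25–64k: 320 × 40 = 12,800
  $65–144k: 340 × 810 = 275,400
  $145–154k: 260 × 510 = 132,600
  $155k+: 120 × 350 = 42,000
Adjusted estimate = 540,800 / 1,300 = 416 → $420.

$420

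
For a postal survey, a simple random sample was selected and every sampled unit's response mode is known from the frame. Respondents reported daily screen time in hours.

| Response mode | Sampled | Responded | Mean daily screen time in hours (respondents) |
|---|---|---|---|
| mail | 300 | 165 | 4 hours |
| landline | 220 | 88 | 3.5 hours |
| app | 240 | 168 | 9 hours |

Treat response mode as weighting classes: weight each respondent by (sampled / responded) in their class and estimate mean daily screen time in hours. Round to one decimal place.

5.4

Class response rates: mail 165/300 = 55%, landline 88/220 = 40%, app 168/240 = 70%.
Inverse-response-rate weighting restores each class to its sampled count, so class totals weight by n_sampled:
  mail: 300 × 4 = 1200
  landline: 220 × 3.5 = 770
  app: 240 × 9 = 2160
Adjusted estimate = 4130 / 760 = 5.43421 → 5.4.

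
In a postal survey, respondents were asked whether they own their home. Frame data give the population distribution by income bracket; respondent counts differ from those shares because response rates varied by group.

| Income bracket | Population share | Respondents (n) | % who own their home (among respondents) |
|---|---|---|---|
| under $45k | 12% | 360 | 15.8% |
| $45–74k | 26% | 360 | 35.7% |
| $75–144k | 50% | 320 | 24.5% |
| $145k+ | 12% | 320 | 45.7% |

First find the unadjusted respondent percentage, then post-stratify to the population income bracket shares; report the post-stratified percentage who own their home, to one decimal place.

28.9%

Without adjustment, the pooled respondent share is:
  (360/1360)×15.8 + (360/1360)×35.7 + (320/1360)×24.5 + (320/1360)×45.7 = 30.15%
Reweighting by population income bracket shares:
  0.12×15.8 + 0.26×35.7 + 0.5×24.5 + 0.12×45.7 = 28.912%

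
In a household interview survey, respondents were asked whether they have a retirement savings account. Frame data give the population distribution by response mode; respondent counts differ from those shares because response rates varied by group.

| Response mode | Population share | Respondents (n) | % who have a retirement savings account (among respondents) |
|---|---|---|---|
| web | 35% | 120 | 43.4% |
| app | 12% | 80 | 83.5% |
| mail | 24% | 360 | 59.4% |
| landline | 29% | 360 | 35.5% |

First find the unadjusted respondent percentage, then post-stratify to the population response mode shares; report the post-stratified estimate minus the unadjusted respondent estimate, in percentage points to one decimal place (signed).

-0.3 percentage points

Unadjusted (pooled respondent) estimate weights by respondent counts:
  (120/920)×43.4 + (80/920)×83.5 + (360/920)×59.4 + (360/920)×35.5 = 50.0565%
Reweighting by population response mode shares:
  0.35×43.4 + 0.12×83.5 + 0.24×59.4 + 0.29×35.5 = 49.761%
Difference = 49.761 − 50.0565 = -0.2955 pp.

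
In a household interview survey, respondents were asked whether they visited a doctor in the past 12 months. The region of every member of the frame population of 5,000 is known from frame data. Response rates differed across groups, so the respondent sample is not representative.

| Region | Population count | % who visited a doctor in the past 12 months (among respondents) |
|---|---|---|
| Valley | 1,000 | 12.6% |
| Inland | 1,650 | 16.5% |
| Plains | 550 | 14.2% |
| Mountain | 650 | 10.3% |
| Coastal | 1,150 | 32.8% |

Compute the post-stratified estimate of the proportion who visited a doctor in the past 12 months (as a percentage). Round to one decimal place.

18.4%

Reweight to the known region distribution:
  Valley: (1,000/5,000) × 12.6 = 2.52
  Inland: (1,650/5,000) × 16.5 = 5.445
  Plains: (550/5,000) × 14.2 = 1.562
  Mountain: (650/5,000) × 10.3 = 1.339
  Coastal: (1,150/5,000) × 32.8 = 7.544
Post-stratified estimate = 18.41 → 18.4%.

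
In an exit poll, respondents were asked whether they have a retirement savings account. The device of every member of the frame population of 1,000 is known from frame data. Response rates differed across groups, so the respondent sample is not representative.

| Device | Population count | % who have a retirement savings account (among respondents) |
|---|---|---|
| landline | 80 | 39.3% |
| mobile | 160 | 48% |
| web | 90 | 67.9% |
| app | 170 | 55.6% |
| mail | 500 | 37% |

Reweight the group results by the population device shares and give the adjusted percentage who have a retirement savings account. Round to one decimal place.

Post-stratification weights by population share, not respondent share:
  landline: (80/1,000) × 39.3 = 3.144
  mobile: (160/1,000) × 48 = 7.68
  web: (90/1,000) × 67.9 = 6.111
  app: (170/1,000) × 55.6 = 9.452
  mail: (500/1,000) × 37 = 18.5
Post-stratified estimate = 44.887 → 44.9%.

44.9%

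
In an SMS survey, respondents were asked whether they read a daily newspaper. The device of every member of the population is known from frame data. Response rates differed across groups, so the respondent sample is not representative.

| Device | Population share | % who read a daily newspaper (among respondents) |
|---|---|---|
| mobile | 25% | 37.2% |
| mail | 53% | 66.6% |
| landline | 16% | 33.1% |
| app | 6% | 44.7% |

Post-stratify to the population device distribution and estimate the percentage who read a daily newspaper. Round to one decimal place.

Each cell contributes population-share × respondent value:
  mobile: 0.25 × 37.2 = 9.3
  mail: 0.53 × 66.6 = 35.298
  landline: 0.16 × 33.1 = 5.296
  app: 0.06 × 44.7 = 2.682
Post-stratified estimate = 52.576 → 52.6%.

52.6%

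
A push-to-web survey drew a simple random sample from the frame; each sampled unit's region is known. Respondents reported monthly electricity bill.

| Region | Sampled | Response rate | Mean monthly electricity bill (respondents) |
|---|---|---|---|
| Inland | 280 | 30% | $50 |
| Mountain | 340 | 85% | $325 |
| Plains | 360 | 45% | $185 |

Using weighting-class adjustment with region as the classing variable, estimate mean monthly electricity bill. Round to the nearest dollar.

Weighting each respondent by the inverse class response rate inflates each class back to its sampled size, so the class weight is n_sampled:
  Inland: 280 × 50 = 14,000
  Mountain: 340 × 325 = 110,500
  Plains: 360 × 185 = 66,600
Adjusted estimate = 191,100 / 980 = 195 → $195.

$195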